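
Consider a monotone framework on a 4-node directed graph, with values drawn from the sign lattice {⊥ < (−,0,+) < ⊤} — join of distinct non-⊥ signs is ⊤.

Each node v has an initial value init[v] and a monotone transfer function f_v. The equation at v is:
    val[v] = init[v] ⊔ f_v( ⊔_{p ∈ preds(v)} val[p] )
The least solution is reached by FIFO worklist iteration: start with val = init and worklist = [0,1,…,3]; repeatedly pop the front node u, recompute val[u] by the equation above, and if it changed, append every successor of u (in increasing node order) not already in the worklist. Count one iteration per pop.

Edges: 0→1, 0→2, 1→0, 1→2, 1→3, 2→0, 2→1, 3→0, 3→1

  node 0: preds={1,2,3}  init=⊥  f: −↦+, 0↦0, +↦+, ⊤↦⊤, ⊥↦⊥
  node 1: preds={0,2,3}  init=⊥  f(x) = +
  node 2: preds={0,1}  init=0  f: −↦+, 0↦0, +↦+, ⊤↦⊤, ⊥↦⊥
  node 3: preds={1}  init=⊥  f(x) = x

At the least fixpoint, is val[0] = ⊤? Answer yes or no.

yes

Worklist (7 pops):
  #1 pop 0: in=0 → 0 (was ⊥); enqueue []
  #2 pop 1: in=0 → + (was ⊥); enqueue [0]
  #3 pop 2: in=⊤ → ⊤ (was 0); enqueue [1]
  #4 pop 3: in=+ → + (was ⊥); enqueue []
  #5 pop 0: in=⊤ → ⊤ (was 0); enqueue [2]
  #6 pop 1: in=⊤ → + (no change)
  #7 pop 2: in=⊤ → ⊤ (no change)

Fixpoint:
  val[0] = ⊤
  val[1] = +
  val[2] = ⊤
  val[3] = +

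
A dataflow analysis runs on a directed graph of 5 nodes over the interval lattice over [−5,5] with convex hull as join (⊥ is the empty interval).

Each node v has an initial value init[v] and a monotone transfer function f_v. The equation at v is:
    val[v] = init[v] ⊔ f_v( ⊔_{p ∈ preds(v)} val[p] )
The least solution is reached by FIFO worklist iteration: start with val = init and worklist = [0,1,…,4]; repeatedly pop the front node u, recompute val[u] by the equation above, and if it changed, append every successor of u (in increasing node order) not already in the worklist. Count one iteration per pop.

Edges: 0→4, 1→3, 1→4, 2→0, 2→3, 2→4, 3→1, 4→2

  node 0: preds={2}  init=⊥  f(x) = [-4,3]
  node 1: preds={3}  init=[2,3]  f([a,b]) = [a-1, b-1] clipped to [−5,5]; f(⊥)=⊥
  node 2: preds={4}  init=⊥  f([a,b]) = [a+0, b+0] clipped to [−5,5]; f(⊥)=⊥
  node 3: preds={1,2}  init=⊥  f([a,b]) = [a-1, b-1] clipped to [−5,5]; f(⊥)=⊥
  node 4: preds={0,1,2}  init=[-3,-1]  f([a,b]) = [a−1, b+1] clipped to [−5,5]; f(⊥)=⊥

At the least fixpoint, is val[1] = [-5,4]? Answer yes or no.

Worklist (17 pops):
  #1 pop 0: in=⊥ → [-4,3] (was ⊥); enqueue []
  #2 pop 1: in=⊥ → [2,3] (no change)
  #3 pop 2: in=[-3,-1] → [-3,-1] (was ⊥); enqueue [0]
  #4 pop 3: in=[-3,3] → [-4,2] (was ⊥); enqueue [1]
  #5 pop 4: in=[-4,3] → [-5,4] (was [-3,-1]); enqueue [2]
  #6 pop 0: in=[-3,-1] → [-4,3] (no change)
  #7 pop 1: in=[-4,2] → [-5,3] (was [2,3]); enqueue [3,4]
  #8 pop 2: in=[-5,4] → [-5,4] (was [-3,-1]); enqueue [0]
  #9 pop 3: in=[-5,4] → [-5,3] (was [-4,2]); enqueue [1]
  #10 pop 4: in=[-5,4] → [-5,5] (was [-5,4]); enqueue [2]
  #11 pop 0: in=[-5,4] → [-4,3] (no change)
  #12 pop 1: in=[-5,3] → [-5,3] (no change)
  #13 pop 2: in=[-5,5] → [-5,5] (was [-5,4]); enqueue [0,3,4]
  #14 pop 0: in=[-5,5] → [-4,3] (no change)
  #15 pop 3: in=[-5,5] → [-5,4] (was [-5,3]); enqueue [1]
  #16 pop 4: in=[-5,5] → [-5,5] (no change)
  #17 pop 1: in=[-5,4] → [-5,3] (no change)

Fixpoint:
  val[0] = [-4,3]
  val[1] = [-5,3]
  val[2] = [-5,5]
  val[3] = [-5,4]
  val[4] = [-5,5]

no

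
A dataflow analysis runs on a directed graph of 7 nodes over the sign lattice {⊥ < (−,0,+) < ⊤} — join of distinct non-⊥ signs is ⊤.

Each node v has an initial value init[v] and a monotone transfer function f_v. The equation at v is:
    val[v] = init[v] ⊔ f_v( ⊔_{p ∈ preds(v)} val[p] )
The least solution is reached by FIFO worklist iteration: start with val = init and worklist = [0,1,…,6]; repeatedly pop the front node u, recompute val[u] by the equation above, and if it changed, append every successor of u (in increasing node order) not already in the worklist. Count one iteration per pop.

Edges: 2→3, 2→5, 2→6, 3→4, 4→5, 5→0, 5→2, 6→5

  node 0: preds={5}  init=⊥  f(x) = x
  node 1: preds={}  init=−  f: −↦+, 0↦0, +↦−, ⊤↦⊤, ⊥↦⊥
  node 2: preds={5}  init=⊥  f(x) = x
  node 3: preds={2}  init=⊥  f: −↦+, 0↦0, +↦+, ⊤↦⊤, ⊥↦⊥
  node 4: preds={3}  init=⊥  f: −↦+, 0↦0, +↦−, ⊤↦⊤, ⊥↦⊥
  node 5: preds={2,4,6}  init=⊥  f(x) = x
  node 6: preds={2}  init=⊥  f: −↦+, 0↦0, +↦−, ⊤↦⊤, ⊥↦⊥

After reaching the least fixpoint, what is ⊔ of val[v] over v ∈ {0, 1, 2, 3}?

−

Worklist (7 pops):
  #1 pop 0: in=⊥ → ⊥ (no change)
  #2 pop 1: in=⊥ → − (no change)
  #3 pop 2: in=⊥ → ⊥ (no change)
  #4 pop 3: in=⊥ → ⊥ (no change)
  #5 pop 4: in=⊥ → ⊥ (no change)
  #6 pop 5: in=⊥ → ⊥ (no change)
  #7 pop 6: in=⊥ → ⊥ (no change)

Fixpoint:
  val[0] = ⊥
  val[1] = −
  val[2] = ⊥
  val[3] = ⊥
  val[4] = ⊥
  val[5] = ⊥
  val[6] = ⊥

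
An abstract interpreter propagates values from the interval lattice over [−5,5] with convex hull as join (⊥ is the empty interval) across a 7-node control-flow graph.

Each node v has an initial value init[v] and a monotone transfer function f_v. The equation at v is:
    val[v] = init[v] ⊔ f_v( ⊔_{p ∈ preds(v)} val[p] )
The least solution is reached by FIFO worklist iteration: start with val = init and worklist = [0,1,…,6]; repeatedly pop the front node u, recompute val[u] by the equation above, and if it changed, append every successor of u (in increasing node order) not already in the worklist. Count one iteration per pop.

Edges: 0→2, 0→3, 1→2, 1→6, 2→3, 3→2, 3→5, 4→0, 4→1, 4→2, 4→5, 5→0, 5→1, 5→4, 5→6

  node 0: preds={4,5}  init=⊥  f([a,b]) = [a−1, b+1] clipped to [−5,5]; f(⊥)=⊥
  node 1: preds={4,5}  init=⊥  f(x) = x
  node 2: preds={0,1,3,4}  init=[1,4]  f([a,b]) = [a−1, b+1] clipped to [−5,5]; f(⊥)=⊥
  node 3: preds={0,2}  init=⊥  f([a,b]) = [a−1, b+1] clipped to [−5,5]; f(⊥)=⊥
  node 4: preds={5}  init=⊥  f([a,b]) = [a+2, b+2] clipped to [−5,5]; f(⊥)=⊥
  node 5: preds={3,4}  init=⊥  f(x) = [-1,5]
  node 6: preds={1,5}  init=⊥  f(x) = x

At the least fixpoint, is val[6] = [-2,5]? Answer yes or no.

Iteration log — 21 steps:
  step 1. node 0  ⊔preds=⊥  new=⊥  stable
  step 2. node 1  ⊔preds=⊥  new=⊥  stable
  step 3. node 2  ⊔preds=⊥  new=[1,4]  stable
  step 4. node 3  ⊔preds=[1,4]  new=[0,5]  old=⊥  +wl: 2
  step 5. node 4  ⊔preds=⊥  new=⊥  stable
  step 6. node 5  ⊔preds=[0,5]  new=[-1,5]  old=⊥  +wl: 0,1,4
  step 7. node 6  ⊔preds=[-1,5]  new=[-1,5]  old=⊥  +wl: 
  step 8. node 2  ⊔preds=[0,5]  new=[-1,5]  old=[1,4]  +wl: 3
  step 9. node 0  ⊔preds=[-1,5]  new=[-2,5]  old=⊥  +wl: 2
  step 10. node 1  ⊔preds=[-1,5]  new=[-1,5]  old=⊥  +wl: 6
  step 11. node 4  ⊔preds=[-1,5]  new=[1,5]  old=⊥  +wl: 0,1,5
  step 12. node 3  ⊔preds=[-2,5]  new=[-3,5]  old=[0,5]  +wl: 
  step 13. node 2  ⊔preds=[-3,5]  new=[-4,5]  old=[-1,5]  +wl: 3
  step 14. node 6  ⊔preds=[-1,5]  new=[-1,5]  stable
  step 15. node 0  ⊔preds=[-1,5]  new=[-2,5]  stable
  step 16. node 1  ⊔preds=[-1,5]  new=[-1,5]  stable
  step 17. node 5  ⊔preds=[-3,5]  new=[-1,5]  stable
  step 18. node 3  ⊔preds=[-4,5]  new=[-5,5]  old=[-3,5]  +wl: 2,5
  step 19. node 2  ⊔preds=[-5,5]  new=[-5,5]  old=[-4,5]  +wl: 3
  step 20. node 5  ⊔preds=[-5,5]  new=[-1,5]  stable
  step 21. node 3  ⊔preds=[-5,5]  new=[-5,5]  stable

Least fixpoint reached:
  node 0: [-2,5]
  node 1: [-1,5]
  node 2: [-5,5]
  node 3: [-5,5]
  node 4: [1,5]
  node 5: [-1,5]
  node 6: [-1,5]

no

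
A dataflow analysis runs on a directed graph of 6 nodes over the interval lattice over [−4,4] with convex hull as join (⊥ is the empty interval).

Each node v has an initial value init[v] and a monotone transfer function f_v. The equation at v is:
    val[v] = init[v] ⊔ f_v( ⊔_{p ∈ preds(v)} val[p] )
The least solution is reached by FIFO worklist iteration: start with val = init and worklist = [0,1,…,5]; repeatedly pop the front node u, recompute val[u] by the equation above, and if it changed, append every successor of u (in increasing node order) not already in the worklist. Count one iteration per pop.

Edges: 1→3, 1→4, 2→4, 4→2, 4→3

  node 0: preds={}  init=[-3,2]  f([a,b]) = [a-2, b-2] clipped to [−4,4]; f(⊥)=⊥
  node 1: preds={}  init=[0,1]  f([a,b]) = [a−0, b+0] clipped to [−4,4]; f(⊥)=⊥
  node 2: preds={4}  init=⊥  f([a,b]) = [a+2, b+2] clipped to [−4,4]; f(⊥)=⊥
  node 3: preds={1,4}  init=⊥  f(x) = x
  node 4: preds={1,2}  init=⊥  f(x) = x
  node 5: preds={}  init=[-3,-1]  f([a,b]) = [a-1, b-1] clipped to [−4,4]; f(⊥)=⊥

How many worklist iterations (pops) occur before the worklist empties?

14

Trace (14 dequeues):
  [1] u=0 | in ⊥ | out [-3,2] | ==
  [2] u=1 | in ⊥ | out [0,1] | ==
  [3] u=2 | in ⊥ | out ⊥ | ==
  [4] u=3 | in [0,1] | out [0,1] | prev ⊥ | push {}
  [5] u=4 | in [0,1] | out [0,1] | prev ⊥ | push {2,3}
  [6] u=5 | in ⊥ | out [-3,-1] | ==
  [7] u=2 | in [0,1] | out [2,3] | prev ⊥ | push {4}
  [8] u=3 | in [0,1] | out [0,1] | ==
  [9] u=4 | in [0,3] | out [0,3] | prev [0,1] | push {2,3}
  [10] u=2 | in [0,3] | out [2,4] | prev [2,3] | push {4}
  [11] u=3 | in [0,3] | out [0,3] | prev [0,1] | push {}
  [12] u=4 | in [0,4] | out [0,4] | prev [0,3] | push {2,3}
  [13] u=2 | in [0,4] | out [2,4] | ==
  [14] u=3 | in [0,4] | out [0,4] | prev [0,3] | push {}

Converged values:
  [0] [-3,2]
  [1] [0,1]
  [2] [2,4]
  [3] [0,4]
  [4] [0,4]
  [5] [-3,-1]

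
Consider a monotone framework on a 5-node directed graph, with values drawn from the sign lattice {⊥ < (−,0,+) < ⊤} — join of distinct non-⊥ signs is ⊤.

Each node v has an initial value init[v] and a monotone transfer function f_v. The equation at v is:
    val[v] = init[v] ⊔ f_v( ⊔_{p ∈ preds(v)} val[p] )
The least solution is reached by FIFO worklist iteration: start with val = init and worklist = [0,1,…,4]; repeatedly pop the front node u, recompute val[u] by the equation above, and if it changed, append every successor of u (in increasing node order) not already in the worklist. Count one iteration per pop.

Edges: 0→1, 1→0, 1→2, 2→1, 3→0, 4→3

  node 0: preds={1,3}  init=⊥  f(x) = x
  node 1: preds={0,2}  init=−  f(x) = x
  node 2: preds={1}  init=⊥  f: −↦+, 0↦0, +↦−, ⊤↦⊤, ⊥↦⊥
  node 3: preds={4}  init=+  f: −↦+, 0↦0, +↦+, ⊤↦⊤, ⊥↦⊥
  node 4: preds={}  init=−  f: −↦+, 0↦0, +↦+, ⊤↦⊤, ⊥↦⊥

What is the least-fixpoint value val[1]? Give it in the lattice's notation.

Iteration log — 7 steps:
  step 1. node 0  ⊔preds=⊤  new=⊤  old=⊥  +wl: 
  step 2. node 1  ⊔preds=⊤  new=⊤  old=−  +wl: 0
  step 3. node 2  ⊔preds=⊤  new=⊤  old=⊥  +wl: 1
  step 4. node 3  ⊔preds=−  new=+  stable
  step 5. node 4  ⊔preds=⊥  new=−  stable
  step 6. node 0  ⊔preds=⊤  new=⊤  stable
  step 7. node 1  ⊔preds=⊤  new=⊤  stable

Least fixpoint reached:
  node 0: ⊤
  node 1: ⊤
  node 2: ⊤
  node 3: +
  node 4: −

⊤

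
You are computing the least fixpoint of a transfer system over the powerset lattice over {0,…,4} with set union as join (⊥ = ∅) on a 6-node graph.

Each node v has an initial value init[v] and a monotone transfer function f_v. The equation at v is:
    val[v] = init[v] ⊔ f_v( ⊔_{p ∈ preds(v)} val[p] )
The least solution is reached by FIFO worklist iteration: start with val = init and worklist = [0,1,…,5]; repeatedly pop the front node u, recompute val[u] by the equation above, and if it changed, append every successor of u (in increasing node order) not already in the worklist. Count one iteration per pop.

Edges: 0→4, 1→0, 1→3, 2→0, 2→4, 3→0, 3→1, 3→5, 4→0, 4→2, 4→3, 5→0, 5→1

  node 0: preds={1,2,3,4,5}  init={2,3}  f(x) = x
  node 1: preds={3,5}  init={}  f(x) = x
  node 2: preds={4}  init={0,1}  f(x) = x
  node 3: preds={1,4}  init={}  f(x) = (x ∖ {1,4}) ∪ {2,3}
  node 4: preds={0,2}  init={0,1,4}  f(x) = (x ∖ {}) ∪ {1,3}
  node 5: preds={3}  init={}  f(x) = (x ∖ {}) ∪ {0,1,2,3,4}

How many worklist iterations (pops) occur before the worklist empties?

Trace (12 dequeues):
  [1] u=0 | in {0,1,4} | out {0,1,2,3,4} | prev {2,3} | push {}
  [2] u=1 | in {} | out {} | ==
  [3] u=2 | in {0,1,4} | out {0,1,4} | prev {0,1} | push {0}
  [4] u=3 | in {0,1,4} | out {0,2,3} | prev {} | push {1}
  [5] u=4 | in {0,1,2,3,4} | out {0,1,2,3,4} | prev {0,1,4} | push {2,3}
  [6] u=5 | in {0,2,3} | out {0,1,2,3,4} | prev {} | push {}
  [7] u=0 | in {0,1,2,3,4} | out {0,1,2,3,4} | ==
  [8] u=1 | in {0,1,2,3,4} | out {0,1,2,3,4} | prev {} | push {0}
  [9] u=2 | in {0,1,2,3,4} | out {0,1,2,3,4} | prev {0,1,4} | push {4}
  [10] u=3 | in {0,1,2,3,4} | out {0,2,3} | ==
  [11] u=0 | in {0,1,2,3,4} | out {0,1,2,3,4} | ==
  [12] u=4 | in {0,1,2,3,4} | out {0,1,2,3,4} | ==

Converged values:
  [0] {0,1,2,3,4}
  [1] {0,1,2,3,4}
  [2] {0,1,2,3,4}
  [3] {0,2,3}
  [4] {0,1,2,3,4}
  [5] {0,1,2,3,4}

12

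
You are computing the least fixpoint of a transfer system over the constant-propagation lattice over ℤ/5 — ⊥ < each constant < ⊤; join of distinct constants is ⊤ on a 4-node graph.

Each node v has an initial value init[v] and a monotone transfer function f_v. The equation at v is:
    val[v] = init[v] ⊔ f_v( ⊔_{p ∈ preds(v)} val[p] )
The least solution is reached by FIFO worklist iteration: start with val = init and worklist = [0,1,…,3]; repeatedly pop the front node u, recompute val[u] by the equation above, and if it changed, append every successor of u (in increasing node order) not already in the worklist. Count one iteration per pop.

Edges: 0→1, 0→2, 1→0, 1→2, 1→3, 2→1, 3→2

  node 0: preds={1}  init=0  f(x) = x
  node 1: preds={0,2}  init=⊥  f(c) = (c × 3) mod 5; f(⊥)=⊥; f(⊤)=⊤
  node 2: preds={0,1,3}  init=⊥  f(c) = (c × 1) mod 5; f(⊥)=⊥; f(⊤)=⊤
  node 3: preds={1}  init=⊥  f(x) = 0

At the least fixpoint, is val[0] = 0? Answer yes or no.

Worklist (7 pops):
  #1 pop 0: in=⊥ → 0 (no change)
  #2 pop 1: in=0 → 0 (was ⊥); enqueue [0]
  #3 pop 2: in=0 → 0 (was ⊥); enqueue [1]
  #4 pop 3: in=0 → 0 (was ⊥); enqueue [2]
  #5 pop 0: in=0 → 0 (no change)
  #6 pop 1: in=0 → 0 (no change)
  #7 pop 2: in=0 → 0 (no change)

Fixpoint:
  val[0] = 0
  val[1] = 0
  val[2] = 0
  val[3] = 0

yes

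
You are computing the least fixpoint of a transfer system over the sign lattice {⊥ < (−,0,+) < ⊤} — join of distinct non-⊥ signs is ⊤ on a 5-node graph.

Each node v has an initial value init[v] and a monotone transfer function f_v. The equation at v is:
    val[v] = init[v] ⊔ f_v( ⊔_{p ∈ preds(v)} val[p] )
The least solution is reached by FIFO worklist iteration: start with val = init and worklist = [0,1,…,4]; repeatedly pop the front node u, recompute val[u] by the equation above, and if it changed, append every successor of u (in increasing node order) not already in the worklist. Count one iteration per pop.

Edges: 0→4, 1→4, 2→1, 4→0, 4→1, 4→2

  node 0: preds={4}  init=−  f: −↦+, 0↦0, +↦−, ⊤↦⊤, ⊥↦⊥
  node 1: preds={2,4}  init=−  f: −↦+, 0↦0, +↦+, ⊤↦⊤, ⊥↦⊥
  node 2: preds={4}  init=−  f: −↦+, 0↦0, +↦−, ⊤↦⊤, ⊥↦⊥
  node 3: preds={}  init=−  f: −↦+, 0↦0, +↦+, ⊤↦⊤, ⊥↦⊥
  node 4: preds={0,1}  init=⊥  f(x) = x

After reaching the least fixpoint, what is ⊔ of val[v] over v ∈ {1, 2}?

Trace (10 dequeues):
  [1] u=0 | in ⊥ | out − | ==
  [2] u=1 | in − | out ⊤ | prev − | push {}
  [3] u=2 | in ⊥ | out − | ==
  [4] u=3 | in ⊥ | out − | ==
  [5] u=4 | in ⊤ | out ⊤ | prev ⊥ | push {0,1,2}
  [6] u=0 | in ⊤ | out ⊤ | prev − | push {4}
  [7] u=1 | in ⊤ | out ⊤ | ==
  [8] u=2 | in ⊤ | out ⊤ | prev − | push {1}
  [9] u=4 | in ⊤ | out ⊤ | ==
  [10] u=1 | in ⊤ | out ⊤ | ==

Converged values:
  [0] ⊤
  [1] ⊤
  [2] ⊤
  [3] −
  [4] ⊤

⊤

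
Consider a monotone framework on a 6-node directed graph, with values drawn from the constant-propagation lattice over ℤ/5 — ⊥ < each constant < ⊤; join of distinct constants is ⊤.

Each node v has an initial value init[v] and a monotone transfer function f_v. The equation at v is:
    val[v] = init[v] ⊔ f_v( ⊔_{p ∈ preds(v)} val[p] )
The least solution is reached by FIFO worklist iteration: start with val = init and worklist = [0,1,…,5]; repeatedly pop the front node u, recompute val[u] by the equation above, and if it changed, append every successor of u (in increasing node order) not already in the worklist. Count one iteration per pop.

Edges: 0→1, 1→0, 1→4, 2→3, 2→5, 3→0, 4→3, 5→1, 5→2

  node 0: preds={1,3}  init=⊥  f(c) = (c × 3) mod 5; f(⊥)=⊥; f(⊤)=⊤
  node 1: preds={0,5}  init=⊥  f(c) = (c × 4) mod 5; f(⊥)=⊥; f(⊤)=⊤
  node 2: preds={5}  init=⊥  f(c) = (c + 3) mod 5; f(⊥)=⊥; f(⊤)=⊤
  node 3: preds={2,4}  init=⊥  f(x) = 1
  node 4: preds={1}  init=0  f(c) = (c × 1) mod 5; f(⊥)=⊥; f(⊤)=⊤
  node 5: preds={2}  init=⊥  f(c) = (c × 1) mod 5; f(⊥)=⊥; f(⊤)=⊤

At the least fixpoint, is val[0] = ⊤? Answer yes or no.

yes

Trace (14 dequeues):
  [1] u=0 | in ⊥ | out ⊥ | ==
  [2] u=1 | in ⊥ | out ⊥ | ==
  [3] u=2 | in ⊥ | out ⊥ | ==
  [4] u=3 | in 0 | out 1 | prev ⊥ | push {0}
  [5] u=4 | in ⊥ | out 0 | ==
  [6] u=5 | in ⊥ | out ⊥ | ==
  [7] u=0 | in 1 | out 3 | prev ⊥ | push {1}
  [8] u=1 | in 3 | out 2 | prev ⊥ | push {0,4}
  [9] u=0 | in ⊤ | out ⊤ | prev 3 | push {1}
  [10] u=4 | in 2 | out ⊤ | prev 0 | push {3}
  [11] u=1 | in ⊤ | out ⊤ | prev 2 | push {0,4}
  [12] u=3 | in ⊤ | out 1 | ==
  [13] u=0 | in ⊤ | out ⊤ | ==
  [14] u=4 | in ⊤ | out ⊤ | ==

Converged values:
  [0] ⊤
  [1] ⊤
  [2] ⊥
  [3] 1
  [4] ⊤
  [5] ⊥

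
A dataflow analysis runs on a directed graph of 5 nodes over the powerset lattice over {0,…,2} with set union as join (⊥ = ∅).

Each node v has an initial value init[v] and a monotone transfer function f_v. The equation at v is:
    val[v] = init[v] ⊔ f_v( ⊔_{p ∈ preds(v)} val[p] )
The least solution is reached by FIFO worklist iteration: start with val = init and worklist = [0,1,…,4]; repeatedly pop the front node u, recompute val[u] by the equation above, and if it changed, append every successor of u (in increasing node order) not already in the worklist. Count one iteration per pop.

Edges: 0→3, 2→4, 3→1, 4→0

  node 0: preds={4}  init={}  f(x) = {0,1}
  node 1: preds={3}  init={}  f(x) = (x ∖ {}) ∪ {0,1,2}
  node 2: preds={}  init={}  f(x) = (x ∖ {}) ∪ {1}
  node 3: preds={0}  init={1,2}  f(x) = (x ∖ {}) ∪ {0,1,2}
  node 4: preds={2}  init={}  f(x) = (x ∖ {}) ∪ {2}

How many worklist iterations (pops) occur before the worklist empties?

Trace (7 dequeues):
  [1] u=0 | in {} | out {0,1} | prev {} | push {}
  [2] u=1 | in {1,2} | out {0,1,2} | prev {} | push {}
  [3] u=2 | in {} | out {1} | prev {} | push {}
  [4] u=3 | in {0,1} | out {0,1,2} | prev {1,2} | push {1}
  [5] u=4 | in {1} | out {1,2} | prev {} | push {0}
  [6] u=1 | in {0,1,2} | out {0,1,2} | ==
  [7] u=0 | in {1,2} | out {0,1} | ==

Converged values:
  [0] {0,1}
  [1] {0,1,2}
  [2] {1}
  [3] {0,1,2}
  [4] {1,2}

7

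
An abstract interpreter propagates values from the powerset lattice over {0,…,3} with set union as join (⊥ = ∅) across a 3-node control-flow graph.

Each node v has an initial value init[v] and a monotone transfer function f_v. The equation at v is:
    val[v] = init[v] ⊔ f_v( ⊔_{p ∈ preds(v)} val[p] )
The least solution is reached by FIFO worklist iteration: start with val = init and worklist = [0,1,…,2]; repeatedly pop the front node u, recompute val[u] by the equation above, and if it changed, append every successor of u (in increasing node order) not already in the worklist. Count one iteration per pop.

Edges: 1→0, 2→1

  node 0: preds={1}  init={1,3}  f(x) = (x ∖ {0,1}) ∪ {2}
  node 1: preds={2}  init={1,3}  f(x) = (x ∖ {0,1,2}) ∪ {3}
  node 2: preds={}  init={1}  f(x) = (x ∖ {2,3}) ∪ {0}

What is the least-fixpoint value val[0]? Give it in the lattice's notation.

Trace (4 dequeues):
  [1] u=0 | in {1,3} | out {1,2,3} | prev {1,3} | push {}
  [2] u=1 | in {1} | out {1,3} | ==
  [3] u=2 | in {} | out {0,1} | prev {1} | push {1}
  [4] u=1 | in {0,1} | out {1,3} | ==

Converged values:
  [0] {1,2,3}
  [1] {1,3}
  [2] {0,1}

{1,2,3}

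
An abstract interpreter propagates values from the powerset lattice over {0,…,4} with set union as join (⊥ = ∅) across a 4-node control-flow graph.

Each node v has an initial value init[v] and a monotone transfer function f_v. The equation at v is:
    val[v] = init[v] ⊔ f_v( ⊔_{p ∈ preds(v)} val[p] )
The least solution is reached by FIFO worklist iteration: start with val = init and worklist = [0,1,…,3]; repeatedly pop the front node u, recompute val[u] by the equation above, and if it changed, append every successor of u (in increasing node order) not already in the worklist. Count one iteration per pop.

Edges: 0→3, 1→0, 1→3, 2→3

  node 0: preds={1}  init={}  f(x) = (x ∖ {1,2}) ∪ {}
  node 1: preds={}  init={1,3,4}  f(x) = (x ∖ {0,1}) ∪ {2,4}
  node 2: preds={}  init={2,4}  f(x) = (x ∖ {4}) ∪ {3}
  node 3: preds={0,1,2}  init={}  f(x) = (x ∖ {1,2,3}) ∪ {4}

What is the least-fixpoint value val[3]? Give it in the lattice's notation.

{4}

Iteration log — 5 steps:
  step 1. node 0  ⊔preds={1,3,4}  new={3,4}  old={}  +wl: 
  step 2. node 1  ⊔preds={}  new={1,2,3,4}  old={1,3,4}  +wl: 0
  step 3. node 2  ⊔preds={}  new={2,3,4}  old={2,4}  +wl: 
  step 4. node 3  ⊔preds={1,2,3,4}  new={4}  old={}  +wl: 
  step 5. node 0  ⊔preds={1,2,3,4}  new={3,4}  stable

Least fixpoint reached:
  node 0: {3,4}
  node 1: {1,2,3,4}
  node 2: {2,3,4}
  node 3: {4}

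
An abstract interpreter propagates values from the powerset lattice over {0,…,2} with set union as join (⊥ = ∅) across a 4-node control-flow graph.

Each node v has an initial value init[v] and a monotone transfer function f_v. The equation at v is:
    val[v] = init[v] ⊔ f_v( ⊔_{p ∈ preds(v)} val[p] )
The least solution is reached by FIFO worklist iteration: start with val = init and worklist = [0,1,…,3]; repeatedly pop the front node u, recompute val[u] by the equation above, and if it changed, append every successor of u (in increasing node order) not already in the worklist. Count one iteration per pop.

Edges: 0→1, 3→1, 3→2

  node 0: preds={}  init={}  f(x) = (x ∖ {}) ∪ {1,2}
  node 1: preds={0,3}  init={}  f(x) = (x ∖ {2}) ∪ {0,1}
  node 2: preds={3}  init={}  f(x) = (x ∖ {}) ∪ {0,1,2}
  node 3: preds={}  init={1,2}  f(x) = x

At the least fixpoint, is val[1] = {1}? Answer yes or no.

Worklist (4 pops):
  #1 pop 0: in={} → {1,2} (was {}); enqueue []
  #2 pop 1: in={1,2} → {0,1} (was {}); enqueue []
  #3 pop 2: in={1,2} → {0,1,2} (was {}); enqueue []
  #4 pop 3: in={} → {1,2} (no change)

Fixpoint:
  val[0] = {1,2}
  val[1] = {0,1}
  val[2] = {0,1,2}
  val[3] = {1,2}

no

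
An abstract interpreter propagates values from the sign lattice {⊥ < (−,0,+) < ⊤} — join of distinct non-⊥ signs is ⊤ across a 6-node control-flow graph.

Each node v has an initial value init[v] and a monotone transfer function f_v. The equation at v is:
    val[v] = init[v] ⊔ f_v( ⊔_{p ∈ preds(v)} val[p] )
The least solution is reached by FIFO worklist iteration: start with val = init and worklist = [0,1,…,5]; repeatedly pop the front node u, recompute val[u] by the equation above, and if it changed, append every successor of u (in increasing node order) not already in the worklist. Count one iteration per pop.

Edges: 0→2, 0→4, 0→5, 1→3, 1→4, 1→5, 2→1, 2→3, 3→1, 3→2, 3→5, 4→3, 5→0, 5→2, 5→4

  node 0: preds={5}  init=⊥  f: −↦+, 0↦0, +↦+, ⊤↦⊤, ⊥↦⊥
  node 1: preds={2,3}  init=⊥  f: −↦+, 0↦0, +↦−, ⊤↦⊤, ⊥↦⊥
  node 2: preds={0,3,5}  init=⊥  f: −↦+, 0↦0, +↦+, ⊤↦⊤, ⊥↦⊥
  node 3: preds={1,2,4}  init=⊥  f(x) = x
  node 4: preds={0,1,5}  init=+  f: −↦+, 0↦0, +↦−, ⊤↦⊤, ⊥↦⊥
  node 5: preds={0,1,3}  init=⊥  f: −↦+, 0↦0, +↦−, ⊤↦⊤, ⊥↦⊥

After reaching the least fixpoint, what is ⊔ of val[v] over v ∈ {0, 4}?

⊤

Iteration log — 19 steps:
  step 1. node 0  ⊔preds=⊥  new=⊥  stable
  step 2. node 1  ⊔preds=⊥  new=⊥  stable
  step 3. node 2  ⊔preds=⊥  new=⊥  stable
  step 4. node 3  ⊔preds=+  new=+  old=⊥  +wl: 1,2
  step 5. node 4  ⊔preds=⊥  new=+  stable
  step 6. node 5  ⊔preds=+  new=−  old=⊥  +wl: 0,4
  step 7. node 1  ⊔preds=+  new=−  old=⊥  +wl: 3,5
  step 8. node 2  ⊔preds=⊤  new=⊤  old=⊥  +wl: 1
  step 9. node 0  ⊔preds=−  new=+  old=⊥  +wl: 2
  step 10. node 4  ⊔preds=⊤  new=⊤  old=+  +wl: 
  step 11. node 3  ⊔preds=⊤  new=⊤  old=+  +wl: 
  step 12. node 5  ⊔preds=⊤  new=⊤  old=−  +wl: 0,4
  step 13. node 1  ⊔preds=⊤  new=⊤  old=−  +wl: 3,5
  step 14. node 2  ⊔preds=⊤  new=⊤  stable
  step 15. node 0  ⊔preds=⊤  new=⊤  old=+  +wl: 2
  step 16. node 4  ⊔preds=⊤  new=⊤  stable
  step 17. node 3  ⊔preds=⊤  new=⊤  stable
  step 18. node 5  ⊔preds=⊤  new=⊤  stable
  step 19. node 2  ⊔preds=⊤  new=⊤  stable

Least fixpoint reached:
  node 0: ⊤
  node 1: ⊤
  node 2: ⊤
  node 3: ⊤
  node 4: ⊤
  node 5: ⊤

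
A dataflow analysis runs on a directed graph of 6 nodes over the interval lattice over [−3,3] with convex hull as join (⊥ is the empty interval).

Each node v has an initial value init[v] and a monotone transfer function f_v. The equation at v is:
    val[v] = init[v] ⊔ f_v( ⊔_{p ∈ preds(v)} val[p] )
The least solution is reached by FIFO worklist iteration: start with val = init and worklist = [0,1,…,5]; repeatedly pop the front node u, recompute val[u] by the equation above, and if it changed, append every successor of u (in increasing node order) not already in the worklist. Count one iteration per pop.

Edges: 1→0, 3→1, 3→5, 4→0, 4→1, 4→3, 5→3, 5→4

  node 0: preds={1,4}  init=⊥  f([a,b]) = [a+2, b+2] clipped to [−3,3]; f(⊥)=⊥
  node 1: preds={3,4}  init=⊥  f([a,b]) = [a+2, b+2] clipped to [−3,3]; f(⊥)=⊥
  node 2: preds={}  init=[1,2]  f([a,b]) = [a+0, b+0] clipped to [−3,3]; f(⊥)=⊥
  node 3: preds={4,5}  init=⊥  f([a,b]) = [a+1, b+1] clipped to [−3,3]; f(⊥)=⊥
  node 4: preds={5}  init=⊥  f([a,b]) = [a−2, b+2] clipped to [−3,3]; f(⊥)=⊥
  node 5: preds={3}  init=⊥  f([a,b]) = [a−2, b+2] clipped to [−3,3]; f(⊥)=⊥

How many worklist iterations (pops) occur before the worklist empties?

6

Iteration log — 6 steps:
  step 1. node 0  ⊔preds=⊥  new=⊥  stable
  step 2. node 1  ⊔preds=⊥  new=⊥  stable
  step 3. node 2  ⊔preds=⊥  new=[1,2]  stable
  step 4. node 3  ⊔preds=⊥  new=⊥  stable
  step 5. node 4  ⊔preds=⊥  new=⊥  stable
  step 6. node 5  ⊔preds=⊥  new=⊥  stable

Least fixpoint reached:
  node 0: ⊥
  node 1: ⊥
  node 2: [1,2]
  node 3: ⊥
  node 4: ⊥
  node 5: ⊥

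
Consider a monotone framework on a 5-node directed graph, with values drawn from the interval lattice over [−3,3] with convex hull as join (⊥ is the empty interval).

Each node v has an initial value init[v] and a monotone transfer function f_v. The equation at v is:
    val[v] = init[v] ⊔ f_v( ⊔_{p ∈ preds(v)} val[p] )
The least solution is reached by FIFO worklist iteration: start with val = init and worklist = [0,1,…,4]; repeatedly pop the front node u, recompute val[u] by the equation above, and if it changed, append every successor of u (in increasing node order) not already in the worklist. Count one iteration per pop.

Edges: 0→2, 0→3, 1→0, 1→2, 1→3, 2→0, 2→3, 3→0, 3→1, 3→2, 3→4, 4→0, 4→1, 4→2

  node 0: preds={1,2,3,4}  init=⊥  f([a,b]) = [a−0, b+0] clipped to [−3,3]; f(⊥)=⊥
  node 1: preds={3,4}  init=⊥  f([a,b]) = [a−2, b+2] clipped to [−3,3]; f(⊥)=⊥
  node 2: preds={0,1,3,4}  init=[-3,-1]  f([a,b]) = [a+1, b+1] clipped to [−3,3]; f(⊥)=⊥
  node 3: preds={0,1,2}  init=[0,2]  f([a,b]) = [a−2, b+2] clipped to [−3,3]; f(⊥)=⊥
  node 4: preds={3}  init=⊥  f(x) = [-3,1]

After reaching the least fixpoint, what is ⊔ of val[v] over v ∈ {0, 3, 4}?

Trace (10 dequeues):
  [1] u=0 | in [-3,2] | out [-3,2] | prev ⊥ | push {}
  [2] u=1 | in [0,2] | out [-2,3] | prev ⊥ | push {0}
  [3] u=2 | in [-3,3] | out [-3,3] | prev [-3,-1] | push {}
  [4] u=3 | in [-3,3] | out [-3,3] | prev [0,2] | push {1,2}
  [5] u=4 | in [-3,3] | out [-3,1] | prev ⊥ | push {}
  [6] u=0 | in [-3,3] | out [-3,3] | prev [-3,2] | push {3}
  [7] u=1 | in [-3,3] | out [-3,3] | prev [-2,3] | push {0}
  [8] u=2 | in [-3,3] | out [-3,3] | ==
  [9] u=3 | in [-3,3] | out [-3,3] | ==
  [10] u=0 | in [-3,3] | out [-3,3] | ==

Converged values:
  [0] [-3,3]
  [1] [-3,3]
  [2] [-3,3]
  [3] [-3,3]
  [4] [-3,1]

[-3,3]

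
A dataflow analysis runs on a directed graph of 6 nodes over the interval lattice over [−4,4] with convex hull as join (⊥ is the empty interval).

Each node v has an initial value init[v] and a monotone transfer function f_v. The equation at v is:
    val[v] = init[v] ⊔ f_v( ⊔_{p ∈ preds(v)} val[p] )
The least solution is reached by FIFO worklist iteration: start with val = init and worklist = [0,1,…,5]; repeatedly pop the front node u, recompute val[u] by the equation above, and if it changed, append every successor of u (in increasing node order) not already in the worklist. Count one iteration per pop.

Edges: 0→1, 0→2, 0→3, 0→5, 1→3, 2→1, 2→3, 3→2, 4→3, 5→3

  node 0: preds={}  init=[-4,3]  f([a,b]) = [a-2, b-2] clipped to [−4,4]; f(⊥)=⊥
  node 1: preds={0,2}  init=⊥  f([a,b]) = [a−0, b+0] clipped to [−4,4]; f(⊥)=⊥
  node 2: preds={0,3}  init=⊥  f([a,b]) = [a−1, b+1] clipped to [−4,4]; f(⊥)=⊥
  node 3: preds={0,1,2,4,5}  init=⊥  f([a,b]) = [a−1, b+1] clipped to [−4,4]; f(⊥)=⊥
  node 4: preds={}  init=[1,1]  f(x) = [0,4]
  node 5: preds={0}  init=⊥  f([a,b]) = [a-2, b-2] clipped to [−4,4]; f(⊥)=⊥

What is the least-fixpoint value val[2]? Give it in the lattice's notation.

[-4,4]

Iteration log — 9 steps:
  step 1. node 0  ⊔preds=⊥  new=[-4,3]  stable
  step 2. node 1  ⊔preds=[-4,3]  new=[-4,3]  old=⊥  +wl: 
  step 3. node 2  ⊔preds=[-4,3]  new=[-4,4]  old=⊥  +wl: 1
  step 4. node 3  ⊔preds=[-4,4]  new=[-4,4]  old=⊥  +wl: 2
  step 5. node 4  ⊔preds=⊥  new=[0,4]  old=[1,1]  +wl: 3
  step 6. node 5  ⊔preds=[-4,3]  new=[-4,1]  old=⊥  +wl: 
  step 7. node 1  ⊔preds=[-4,4]  new=[-4,4]  old=[-4,3]  +wl: 
  step 8. node 2  ⊔preds=[-4,4]  new=[-4,4]  stable
  step 9. node 3  ⊔preds=[-4,4]  new=[-4,4]  stable

Least fixpoint reached:
  node 0: [-4,3]
  node 1: [-4,4]
  node 2: [-4,4]
  node 3: [-4,4]
  node 4: [0,4]
  node 5: [-4,1]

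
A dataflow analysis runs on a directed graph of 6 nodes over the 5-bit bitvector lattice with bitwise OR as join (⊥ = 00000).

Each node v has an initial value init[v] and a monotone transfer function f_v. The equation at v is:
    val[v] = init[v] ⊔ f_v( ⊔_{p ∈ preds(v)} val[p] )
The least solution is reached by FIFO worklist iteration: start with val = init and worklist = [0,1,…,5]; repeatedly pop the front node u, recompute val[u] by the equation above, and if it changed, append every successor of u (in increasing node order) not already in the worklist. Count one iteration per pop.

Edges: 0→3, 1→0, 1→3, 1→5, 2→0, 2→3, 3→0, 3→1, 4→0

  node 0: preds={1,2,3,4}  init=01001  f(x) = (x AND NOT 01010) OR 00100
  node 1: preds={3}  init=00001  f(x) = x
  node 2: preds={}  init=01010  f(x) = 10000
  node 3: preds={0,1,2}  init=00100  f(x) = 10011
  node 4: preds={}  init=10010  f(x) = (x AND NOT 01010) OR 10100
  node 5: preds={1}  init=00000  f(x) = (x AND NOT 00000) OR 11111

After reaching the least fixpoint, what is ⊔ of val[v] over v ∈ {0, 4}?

Iteration log — 11 steps:
  step 1. node 0  ⊔preds=11111  new=11101  old=01001  +wl: 
  step 2. node 1  ⊔preds=00100  new=00101  old=00001  +wl: 0
  step 3. node 2  ⊔preds=00000  new=11010  old=01010  +wl: 
  step 4. node 3  ⊔preds=11111  new=10111  old=00100  +wl: 1
  step 5. node 4  ⊔preds=00000  new=10110  old=10010  +wl: 
  step 6. node 5  ⊔preds=00101  new=11111  old=00000  +wl: 
  step 7. node 0  ⊔preds=11111  new=11101  stable
  step 8. node 1  ⊔preds=10111  new=10111  old=00101  +wl: 0,3,5
  step 9. node 0  ⊔preds=11111  new=11101  stable
  step 10. node 3  ⊔preds=11111  new=10111  stable
  step 11. node 5  ⊔preds=10111  new=11111  stable

Least fixpoint reached:
  node 0: 11101
  node 1: 10111
  node 2: 11010
  node 3: 10111
  node 4: 10110
  node 5: 11111

11111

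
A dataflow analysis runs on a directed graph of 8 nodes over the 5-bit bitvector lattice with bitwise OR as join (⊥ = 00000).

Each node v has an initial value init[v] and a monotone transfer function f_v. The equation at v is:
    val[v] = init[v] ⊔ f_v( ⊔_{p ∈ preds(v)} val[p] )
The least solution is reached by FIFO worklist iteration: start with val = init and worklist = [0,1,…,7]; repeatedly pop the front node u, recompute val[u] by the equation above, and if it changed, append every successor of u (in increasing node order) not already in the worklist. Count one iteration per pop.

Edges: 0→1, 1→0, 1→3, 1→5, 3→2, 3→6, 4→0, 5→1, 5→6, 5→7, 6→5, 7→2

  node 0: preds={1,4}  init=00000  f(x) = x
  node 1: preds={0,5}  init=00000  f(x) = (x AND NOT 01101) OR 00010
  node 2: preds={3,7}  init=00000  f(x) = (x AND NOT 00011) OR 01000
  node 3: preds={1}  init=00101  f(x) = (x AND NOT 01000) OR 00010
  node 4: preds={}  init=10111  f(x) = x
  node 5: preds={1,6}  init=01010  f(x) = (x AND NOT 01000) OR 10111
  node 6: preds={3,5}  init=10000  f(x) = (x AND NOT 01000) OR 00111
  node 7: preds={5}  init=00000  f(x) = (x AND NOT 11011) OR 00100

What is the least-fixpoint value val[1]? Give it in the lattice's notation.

Worklist (12 pops):
  #1 pop 0: in=10111 → 10111 (was 00000); enqueue []
  #2 pop 1: in=11111 → 10010 (was 00000); enqueue [0]
  #3 pop 2: in=00101 → 01100 (was 00000); enqueue []
  #4 pop 3: in=10010 → 10111 (was 00101); enqueue [2]
  #5 pop 4: in=00000 → 10111 (no change)
  #6 pop 5: in=10010 → 11111 (was 01010); enqueue [1]
  #7 pop 6: in=11111 → 10111 (was 10000); enqueue [5]
  #8 pop 7: in=11111 → 00100 (was 00000); enqueue []
  #9 pop 0: in=10111 → 10111 (no change)
  #10 pop 2: in=10111 → 11100 (was 01100); enqueue []
  #11 pop 1: in=11111 → 10010 (no change)
  #12 pop 5: in=10111 → 11111 (no change)

Fixpoint:
  val[0] = 10111
  val[1] = 10010
  val[2] = 11100
  val[3] = 10111
  val[4] = 10111
  val[5] = 11111
  val[6] = 10111
  val[7] = 00100

10010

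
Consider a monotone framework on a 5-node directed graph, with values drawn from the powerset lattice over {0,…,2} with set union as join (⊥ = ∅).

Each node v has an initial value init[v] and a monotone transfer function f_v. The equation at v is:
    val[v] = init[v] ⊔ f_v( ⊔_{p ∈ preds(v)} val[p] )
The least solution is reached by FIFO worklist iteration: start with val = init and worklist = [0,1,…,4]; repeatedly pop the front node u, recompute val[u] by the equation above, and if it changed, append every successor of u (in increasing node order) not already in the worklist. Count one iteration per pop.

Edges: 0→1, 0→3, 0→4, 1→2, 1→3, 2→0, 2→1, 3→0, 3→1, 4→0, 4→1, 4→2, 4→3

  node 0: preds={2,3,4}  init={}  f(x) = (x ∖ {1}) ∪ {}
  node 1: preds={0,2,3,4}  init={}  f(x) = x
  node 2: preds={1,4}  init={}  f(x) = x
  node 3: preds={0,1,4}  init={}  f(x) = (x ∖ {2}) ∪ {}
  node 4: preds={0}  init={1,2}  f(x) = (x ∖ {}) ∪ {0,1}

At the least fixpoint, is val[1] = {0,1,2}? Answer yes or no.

yes

Iteration log — 12 steps:
  step 1. node 0  ⊔preds={1,2}  new={2}  old={}  +wl: 
  step 2. node 1  ⊔preds={1,2}  new={1,2}  old={}  +wl: 
  step 3. node 2  ⊔preds={1,2}  new={1,2}  old={}  +wl: 0,1
  step 4. node 3  ⊔preds={1,2}  new={1}  old={}  +wl: 
  step 5. node 4  ⊔preds={2}  new={0,1,2}  old={1,2}  +wl: 2,3
  step 6. node 0  ⊔preds={0,1,2}  new={0,2}  old={2}  +wl: 4
  step 7. node 1  ⊔preds={0,1,2}  new={0,1,2}  old={1,2}  +wl: 
  step 8. node 2  ⊔preds={0,1,2}  new={0,1,2}  old={1,2}  +wl: 0,1
  step 9. node 3  ⊔preds={0,1,2}  new={0,1}  old={1}  +wl: 
  step 10. node 4  ⊔preds={0,2}  new={0,1,2}  stable
  step 11. node 0  ⊔preds={0,1,2}  new={0,2}  stable
  step 12. node 1  ⊔preds={0,1,2}  new={0,1,2}  stable

Least fixpoint reached:
  node 0: {0,2}
  node 1: {0,1,2}
  node 2: {0,1,2}
  node 3: {0,1}
  node 4: {0,1,2}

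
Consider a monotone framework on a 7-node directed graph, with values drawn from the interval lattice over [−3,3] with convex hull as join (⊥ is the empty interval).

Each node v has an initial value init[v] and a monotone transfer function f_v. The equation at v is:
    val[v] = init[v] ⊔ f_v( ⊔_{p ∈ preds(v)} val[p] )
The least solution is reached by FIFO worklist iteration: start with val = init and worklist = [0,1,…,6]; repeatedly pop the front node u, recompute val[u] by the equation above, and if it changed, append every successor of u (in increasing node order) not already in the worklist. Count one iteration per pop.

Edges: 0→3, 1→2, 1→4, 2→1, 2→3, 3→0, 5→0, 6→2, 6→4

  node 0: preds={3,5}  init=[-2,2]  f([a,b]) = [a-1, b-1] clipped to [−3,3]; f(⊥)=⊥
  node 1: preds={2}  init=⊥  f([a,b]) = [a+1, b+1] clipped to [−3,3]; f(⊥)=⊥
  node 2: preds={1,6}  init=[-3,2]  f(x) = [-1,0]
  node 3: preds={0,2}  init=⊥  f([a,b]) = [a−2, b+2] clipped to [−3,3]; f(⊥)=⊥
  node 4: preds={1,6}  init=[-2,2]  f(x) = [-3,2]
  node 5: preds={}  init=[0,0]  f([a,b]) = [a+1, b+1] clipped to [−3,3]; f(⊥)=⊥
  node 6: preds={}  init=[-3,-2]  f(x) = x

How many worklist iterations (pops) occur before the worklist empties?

Worklist (9 pops):
  #1 pop 0: in=[0,0] → [-2,2] (no change)
  #2 pop 1: in=[-3,2] → [-2,3] (was ⊥); enqueue []
  #3 pop 2: in=[-3,3] → [-3,2] (no change)
  #4 pop 3: in=[-3,2] → [-3,3] (was ⊥); enqueue [0]
  #5 pop 4: in=[-3,3] → [-3,2] (was [-2,2]); enqueue []
  #6 pop 5: in=⊥ → [0,0] (no change)
  #7 pop 6: in=⊥ → [-3,-2] (no change)
  #8 pop 0: in=[-3,3] → [-3,2] (was [-2,2]); enqueue [3]
  #9 pop 3: in=[-3,2] → [-3,3] (no change)

Fixpoint:
  val[0] = [-3,2]
  val[1] = [-2,3]
  val[2] = [-3,2]
  val[3] = [-3,3]
  val[4] = [-3,2]
  val[5] = [0,0]
  val[6] = [-3,-2]

9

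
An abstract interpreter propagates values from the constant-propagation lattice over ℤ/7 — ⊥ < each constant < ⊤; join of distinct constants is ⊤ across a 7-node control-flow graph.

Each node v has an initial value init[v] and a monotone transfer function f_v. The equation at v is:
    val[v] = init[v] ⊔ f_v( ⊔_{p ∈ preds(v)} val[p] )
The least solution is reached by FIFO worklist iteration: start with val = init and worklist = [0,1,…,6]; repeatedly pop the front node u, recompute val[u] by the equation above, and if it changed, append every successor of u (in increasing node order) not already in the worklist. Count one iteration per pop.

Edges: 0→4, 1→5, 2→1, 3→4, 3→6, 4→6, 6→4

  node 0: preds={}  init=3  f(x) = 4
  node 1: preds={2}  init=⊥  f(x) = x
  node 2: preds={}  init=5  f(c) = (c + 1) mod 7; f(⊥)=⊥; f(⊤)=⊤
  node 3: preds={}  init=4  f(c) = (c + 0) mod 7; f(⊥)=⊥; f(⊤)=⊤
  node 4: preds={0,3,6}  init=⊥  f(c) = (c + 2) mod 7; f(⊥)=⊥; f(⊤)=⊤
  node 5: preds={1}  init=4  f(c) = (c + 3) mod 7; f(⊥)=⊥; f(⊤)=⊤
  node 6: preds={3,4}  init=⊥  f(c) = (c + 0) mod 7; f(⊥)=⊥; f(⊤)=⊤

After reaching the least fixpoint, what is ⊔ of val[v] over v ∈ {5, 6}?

Iteration log — 8 steps:
  step 1. node 0  ⊔preds=⊥  new=⊤  old=3  +wl: 
  step 2. node 1  ⊔preds=5  new=5  old=⊥  +wl: 
  step 3. node 2  ⊔preds=⊥  new=5  stable
  step 4. node 3  ⊔preds=⊥  new=4  stable
  step 5. node 4  ⊔preds=⊤  new=⊤  old=⊥  +wl: 
  step 6. node 5  ⊔preds=5  new=⊤  old=4  +wl: 
  step 7. node 6  ⊔preds=⊤  new=⊤  old=⊥  +wl: 4
  step 8. node 4  ⊔preds=⊤  new=⊤  stable

Least fixpoint reached:
  node 0: ⊤
  node 1: 5
  node 2: 5
  node 3: 4
  node 4: ⊤
  node 5: ⊤
  node 6: ⊤

⊤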